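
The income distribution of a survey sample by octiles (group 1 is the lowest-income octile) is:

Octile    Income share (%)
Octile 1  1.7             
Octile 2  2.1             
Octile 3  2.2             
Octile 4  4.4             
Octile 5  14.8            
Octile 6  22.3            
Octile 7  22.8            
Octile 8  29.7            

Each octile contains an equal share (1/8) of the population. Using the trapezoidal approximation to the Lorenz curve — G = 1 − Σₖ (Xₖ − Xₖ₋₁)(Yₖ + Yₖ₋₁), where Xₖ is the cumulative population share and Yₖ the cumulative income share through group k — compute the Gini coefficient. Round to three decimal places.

0.463

Cumulative income shares Yₖ: 0.0170, 0.0380, 0.0600, 0.1040, 0.2520, 0.4750, 0.7030, 1.0000
Σ (Xₖ−Xₖ₋₁)(Yₖ+Yₖ₋₁) = (1/8)(0.0170+0.0000) + (1/8)(0.0380+0.0170) + (1/8)(0.0600+0.0380) + (1/8)(0.1040+0.0600) + (1/8)(0.2520+0.1040) + (1/8)(0.4750+0.2520) + (1/8)(0.7030+0.4750) + (1/8)(1.0000+0.7030)
  = 0.0021 + 0.0069 + 0.0123 + 0.0205 + 0.0445 + 0.0909 + 0.1472 + 0.2129 = 0.5373
G = 1 − 0.5373 = 0.4627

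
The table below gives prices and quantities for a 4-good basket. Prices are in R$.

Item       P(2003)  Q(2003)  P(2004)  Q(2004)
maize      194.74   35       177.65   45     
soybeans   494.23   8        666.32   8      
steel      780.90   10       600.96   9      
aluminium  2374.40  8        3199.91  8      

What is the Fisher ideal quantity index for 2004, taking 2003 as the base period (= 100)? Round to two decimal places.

102.91

Laspeyres component (base-period weights):
ΣP(2003)Q(2004) = 194.74×45 + 494.23×8 + 780.90×9 + 2374.40×8 = 8763.3 + 3953.84 + 7028.1 + 18995.2 = 38740.44
ΣP(2003)Q(2003) = 194.74×35 + 494.23×8 + 780.90×10 + 2374.40×8 = 6815.9 + 3953.84 + 7809 + 18995.2 = 37573.94
L = 38740.44 / 37573.94 × 100 = 103.1045
Paasche component (current-period weights):
ΣP(2004)Q(2004) = 177.65×45 + 666.32×8 + 600.96×9 + 3199.91×8 = 7994.25 + 5330.56 + 5408.64 + 25599.28 = 44332.73
ΣP(2004)Q(2003) = 177.65×35 + 666.32×8 + 600.96×10 + 3199.91×8 = 6217.75 + 5330.56 + 6009.6 + 25599.28 = 43157.19
P = 44332.73 / 43157.19 × 100 = 102.7239
Fisher = √(L × P) = √(103.1045 × 102.7239) = 102.9140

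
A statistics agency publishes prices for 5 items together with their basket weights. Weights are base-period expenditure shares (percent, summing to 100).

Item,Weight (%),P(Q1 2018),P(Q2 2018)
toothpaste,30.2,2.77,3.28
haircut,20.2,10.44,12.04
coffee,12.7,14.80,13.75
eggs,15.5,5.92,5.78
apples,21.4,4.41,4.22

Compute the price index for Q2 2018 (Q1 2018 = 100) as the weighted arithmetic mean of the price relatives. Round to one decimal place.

toothpaste: 30.2 × (3.28/2.77) = 30.2 × 1.184116 = 35.7603
haircut: 20.2 × (12.04/10.44) = 20.2 × 1.153257 = 23.2958
coffee: 12.7 × (13.75/14.80) = 12.7 × 0.929054 = 11.7990
eggs: 15.5 × (5.78/5.92) = 15.5 × 0.976351 = 15.1334
apples: 21.4 × (4.22/4.41) = 21.4 × 0.956916 = 20.4780
Index = Σ wᵢ·(p₁ᵢ/p₀ᵢ) = 35.7603 + 23.2958 + 11.7990 + 15.1334 + 20.4780 = 106.4665

106.5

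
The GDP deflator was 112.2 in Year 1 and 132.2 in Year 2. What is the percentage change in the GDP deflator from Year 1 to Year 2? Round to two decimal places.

Change = (132.2 − 112.2) / 112.2 × 100
       = 20.0 / 112.2 × 100 = 17.8253%

17.83%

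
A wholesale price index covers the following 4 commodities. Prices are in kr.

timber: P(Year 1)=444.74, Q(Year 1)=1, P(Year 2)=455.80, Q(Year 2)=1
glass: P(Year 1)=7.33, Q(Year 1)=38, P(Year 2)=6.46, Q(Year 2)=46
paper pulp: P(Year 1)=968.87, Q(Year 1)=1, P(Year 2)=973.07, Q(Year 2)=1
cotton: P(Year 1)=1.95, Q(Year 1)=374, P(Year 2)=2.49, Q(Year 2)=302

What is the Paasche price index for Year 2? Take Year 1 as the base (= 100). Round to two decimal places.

105.91

Paasche price index uses current-period quantities as weights.
ΣP(Year 2)·Q(Year 2) = 455.80×1 + 6.46×46 + 973.07×1 + 2.49×302 = 455.8 + 297.16 + 973.07 + 751.98 = 2478.01
ΣP(Year 1)·Q(Year 2) = 444.74×1 + 7.33×46 + 968.87×1 + 1.95×302 = 444.74 + 337.18 + 968.87 + 588.9 = 2339.69
Index = 2478.01 / 2339.69 × 100 = 105.9119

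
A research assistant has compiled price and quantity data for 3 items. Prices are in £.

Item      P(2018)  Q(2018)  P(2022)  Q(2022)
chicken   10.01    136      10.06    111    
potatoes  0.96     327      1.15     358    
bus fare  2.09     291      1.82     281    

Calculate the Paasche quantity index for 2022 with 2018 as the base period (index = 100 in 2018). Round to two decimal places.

89.71

Paasche quantity index uses current-period prices as weights.
ΣP(2022)·Q(2022) = 10.06×111 + 1.15×358 + 1.82×281 = 1116.66 + 411.7 + 511.42 = 2039.78
ΣP(2022)·Q(2018) = 10.06×136 + 1.15×327 + 1.82×291 = 1368.16 + 376.05 + 529.62 = 2273.83
Index = 2039.78 / 2273.83 × 100 = 89.7068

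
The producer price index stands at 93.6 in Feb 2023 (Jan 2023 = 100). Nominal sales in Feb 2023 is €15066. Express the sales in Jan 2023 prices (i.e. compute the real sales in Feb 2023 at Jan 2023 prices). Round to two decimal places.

16096.15

Real = Nominal ÷ (Index/100) = 15066 ÷ (93.6/100)
     = 15066 ÷ 0.936 = 16096.1538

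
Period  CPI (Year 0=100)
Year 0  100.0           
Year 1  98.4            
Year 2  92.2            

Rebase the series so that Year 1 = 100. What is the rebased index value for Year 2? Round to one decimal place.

93.7

Rebased(Year 2) = 92.2 / 98.4 × 100 = 93.6992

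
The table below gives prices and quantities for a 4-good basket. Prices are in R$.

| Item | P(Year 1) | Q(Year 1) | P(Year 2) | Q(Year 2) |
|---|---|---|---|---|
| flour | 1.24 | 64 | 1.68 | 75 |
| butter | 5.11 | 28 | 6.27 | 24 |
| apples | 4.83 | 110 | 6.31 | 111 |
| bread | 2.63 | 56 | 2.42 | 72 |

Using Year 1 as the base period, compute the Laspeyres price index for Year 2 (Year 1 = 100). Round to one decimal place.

123.5

Laspeyres price index uses base-period quantities as weights.
ΣP(Year 2)·Q(Year 1) = 1.68×64 + 6.27×28 + 6.31×110 + 2.42×56 = 107.52 + 175.56 + 694.1 + 135.52 = 1112.7
ΣP(Year 1)·Q(Year 1) = 1.24×64 + 5.11×28 + 4.83×110 + 2.63×56 = 79.36 + 143.08 + 531.3 + 147.28 = 901.02
Index = 1112.7 / 901.02 × 100 = 123.4934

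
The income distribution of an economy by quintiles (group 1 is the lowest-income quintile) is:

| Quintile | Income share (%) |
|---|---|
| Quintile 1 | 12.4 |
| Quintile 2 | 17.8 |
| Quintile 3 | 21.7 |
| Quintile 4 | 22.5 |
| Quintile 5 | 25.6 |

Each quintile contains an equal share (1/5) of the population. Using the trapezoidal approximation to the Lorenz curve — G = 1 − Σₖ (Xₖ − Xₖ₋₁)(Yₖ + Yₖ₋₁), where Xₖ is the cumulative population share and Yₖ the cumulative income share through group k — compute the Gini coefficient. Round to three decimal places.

0.124

Cumulative income shares Yₖ: 0.1240, 0.3020, 0.5190, 0.7440, 1.0000
Σ (Xₖ−Xₖ₋₁)(Yₖ+Yₖ₋₁) = (1/5)(0.1240+0.0000) + (1/5)(0.3020+0.1240) + (1/5)(0.5190+0.3020) + (1/5)(0.7440+0.5190) + (1/5)(1.0000+0.7440)
  = 0.0248 + 0.0852 + 0.1642 + 0.2526 + 0.3488 = 0.8756
G = 1 − 0.8756 = 0.1244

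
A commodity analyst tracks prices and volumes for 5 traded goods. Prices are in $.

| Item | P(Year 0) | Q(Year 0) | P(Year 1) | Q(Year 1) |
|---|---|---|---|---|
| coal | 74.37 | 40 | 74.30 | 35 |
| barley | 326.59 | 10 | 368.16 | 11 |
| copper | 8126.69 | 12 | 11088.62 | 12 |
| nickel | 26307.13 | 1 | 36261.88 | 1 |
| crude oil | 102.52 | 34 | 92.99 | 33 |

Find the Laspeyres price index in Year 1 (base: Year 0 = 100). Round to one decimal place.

Laspeyres price index uses base-period quantities as weights.
ΣP(Year 1)·Q(Year 0) = 74.30×40 + 368.16×10 + 11088.62×12 + 36261.88×1 + 92.99×34 = 2972 + 3681.6 + 133063.44 + 36261.88 + 3161.66 = 179140.58
ΣP(Year 0)·Q(Year 0) = 74.37×40 + 326.59×10 + 8126.69×12 + 26307.13×1 + 102.52×34 = 2974.8 + 3265.9 + 97520.28 + 26307.13 + 3485.68 = 133553.79
Index = 179140.58 / 133553.79 × 100 = 134.1337

134.1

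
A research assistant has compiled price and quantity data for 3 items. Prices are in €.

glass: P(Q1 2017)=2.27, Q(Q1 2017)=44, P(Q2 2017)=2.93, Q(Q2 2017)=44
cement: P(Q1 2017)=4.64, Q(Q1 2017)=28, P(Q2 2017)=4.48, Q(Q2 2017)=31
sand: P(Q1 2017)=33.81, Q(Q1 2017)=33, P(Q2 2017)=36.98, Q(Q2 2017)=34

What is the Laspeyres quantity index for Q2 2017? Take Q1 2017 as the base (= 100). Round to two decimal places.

103.55

Laspeyres quantity index uses base-period prices as weights.
ΣP(Q1 2017)·Q(Q2 2017) = 2.27×44 + 4.64×31 + 33.81×34 = 99.88 + 143.84 + 1149.54 = 1393.26
ΣP(Q1 2017)·Q(Q1 2017) = 2.27×44 + 4.64×28 + 33.81×33 = 99.88 + 129.92 + 1115.73 = 1345.53
Index = 1393.26 / 1345.53 × 100 = 103.5473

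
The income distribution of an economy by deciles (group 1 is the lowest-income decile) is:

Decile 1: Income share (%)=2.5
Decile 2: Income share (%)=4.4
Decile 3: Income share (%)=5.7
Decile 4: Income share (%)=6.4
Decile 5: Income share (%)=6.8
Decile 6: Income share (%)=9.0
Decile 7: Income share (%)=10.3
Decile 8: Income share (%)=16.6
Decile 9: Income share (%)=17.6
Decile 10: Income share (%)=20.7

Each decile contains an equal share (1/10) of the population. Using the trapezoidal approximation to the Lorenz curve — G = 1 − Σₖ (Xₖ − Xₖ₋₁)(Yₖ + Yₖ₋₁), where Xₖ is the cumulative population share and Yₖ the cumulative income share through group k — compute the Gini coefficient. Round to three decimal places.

Cumulative income shares Yₖ: 0.0250, 0.0690, 0.1260, 0.1900, 0.2580, 0.3480, 0.4510, 0.6170, 0.7930, 1.0000
Σ (Xₖ−Xₖ₋₁)(Yₖ+Yₖ₋₁) = (1/10)(0.0250+0.0000) + (1/10)(0.0690+0.0250) + (1/10)(0.1260+0.0690) + (1/10)(0.1900+0.1260) + (1/10)(0.2580+0.1900) + (1/10)(0.3480+0.2580) + (1/10)(0.4510+0.3480) + (1/10)(0.6170+0.4510) + (1/10)(0.7930+0.6170) + (1/10)(1.0000+0.7930)
  = 0.0025 + 0.0094 + 0.0195 + 0.0316 + 0.0448 + 0.0606 + 0.0799 + 0.1068 + 0.1410 + 0.1793 = 0.6754
G = 1 − 0.6754 = 0.3246

0.325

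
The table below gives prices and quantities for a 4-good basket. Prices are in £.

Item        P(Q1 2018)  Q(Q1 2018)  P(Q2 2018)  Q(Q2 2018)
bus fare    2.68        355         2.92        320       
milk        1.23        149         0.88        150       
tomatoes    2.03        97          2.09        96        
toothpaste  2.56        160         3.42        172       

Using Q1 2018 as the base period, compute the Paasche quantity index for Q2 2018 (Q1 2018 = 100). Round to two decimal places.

96.75

Paasche quantity index uses current-period prices as weights.
ΣP(Q2 2018)·Q(Q2 2018) = 2.92×320 + 0.88×150 + 2.09×96 + 3.42×172 = 934.4 + 132 + 200.64 + 588.24 = 1855.28
ΣP(Q2 2018)·Q(Q1 2018) = 2.92×355 + 0.88×149 + 2.09×97 + 3.42×160 = 1036.6 + 131.12 + 202.73 + 547.2 = 1917.65
Index = 1855.28 / 1917.65 × 100 = 96.7476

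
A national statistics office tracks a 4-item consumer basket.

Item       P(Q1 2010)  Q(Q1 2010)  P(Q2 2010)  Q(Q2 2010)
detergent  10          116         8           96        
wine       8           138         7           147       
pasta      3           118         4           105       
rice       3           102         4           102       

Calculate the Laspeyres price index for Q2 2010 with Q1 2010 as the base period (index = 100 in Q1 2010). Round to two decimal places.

94.87

Laspeyres price index uses base-period quantities as weights.
ΣP(Q2 2010)·Q(Q1 2010) = 8×116 + 7×138 + 4×118 + 4×102 = 928 + 966 + 472 + 408 = 2774
ΣP(Q1 2010)·Q(Q1 2010) = 10×116 + 8×138 + 3×118 + 3×102 = 1160 + 1104 + 354 + 306 = 2924
Index = 2774 / 2924 × 100 = 94.8700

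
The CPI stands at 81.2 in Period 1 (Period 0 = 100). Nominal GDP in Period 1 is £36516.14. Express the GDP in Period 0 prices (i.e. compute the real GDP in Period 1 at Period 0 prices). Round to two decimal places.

Real = Nominal ÷ (Index/100) = 36516.14 ÷ (81.2/100)
     = 36516.14 ÷ 0.812 = 44970.6158

44970.62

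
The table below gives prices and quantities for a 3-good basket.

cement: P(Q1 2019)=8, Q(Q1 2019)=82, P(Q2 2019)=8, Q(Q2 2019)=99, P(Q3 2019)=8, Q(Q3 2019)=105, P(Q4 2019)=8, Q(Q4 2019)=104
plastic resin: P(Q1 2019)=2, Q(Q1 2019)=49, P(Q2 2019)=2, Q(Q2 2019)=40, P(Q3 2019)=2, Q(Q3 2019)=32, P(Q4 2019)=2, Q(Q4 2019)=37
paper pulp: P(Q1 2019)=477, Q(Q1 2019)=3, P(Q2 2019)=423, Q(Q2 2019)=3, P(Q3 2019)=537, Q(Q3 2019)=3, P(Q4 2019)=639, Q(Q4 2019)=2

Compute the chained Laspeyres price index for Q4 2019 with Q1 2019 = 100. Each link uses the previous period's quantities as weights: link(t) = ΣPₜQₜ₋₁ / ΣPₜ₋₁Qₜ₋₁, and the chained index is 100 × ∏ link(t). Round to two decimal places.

120.44

Link Q1 2019→Q2 2019:
ΣP(Q2 2019)Q(Q1 2019) = 8×82 + 2×49 + 423×3 = 656 + 98 + 1269 = 2023
ΣP(Q1 2019)Q(Q1 2019) = 8×82 + 2×49 + 477×3 = 656 + 98 + 1431 = 2185
link = 2023/2185 = 0.925858
Link Q2 2019→Q3 2019:
ΣP(Q3 2019)Q(Q2 2019) = 8×99 + 2×40 + 537×3 = 792 + 80 + 1611 = 2483
ΣP(Q2 2019)Q(Q2 2019) = 8×99 + 2×40 + 423×3 = 792 + 80 + 1269 = 2141
link = 2483/2141 = 1.159738
Link Q3 2019→Q4 2019:
ΣP(Q4 2019)Q(Q3 2019) = 8×105 + 2×32 + 639×3 = 840 + 64 + 1917 = 2821
ΣP(Q3 2019)Q(Q3 2019) = 8×105 + 2×32 + 537×3 = 840 + 64 + 1611 = 2515
link = 2821/2515 = 1.121670
Chained index = 100 × 0.925858 × 1.159738 × 1.121670 = 120.4397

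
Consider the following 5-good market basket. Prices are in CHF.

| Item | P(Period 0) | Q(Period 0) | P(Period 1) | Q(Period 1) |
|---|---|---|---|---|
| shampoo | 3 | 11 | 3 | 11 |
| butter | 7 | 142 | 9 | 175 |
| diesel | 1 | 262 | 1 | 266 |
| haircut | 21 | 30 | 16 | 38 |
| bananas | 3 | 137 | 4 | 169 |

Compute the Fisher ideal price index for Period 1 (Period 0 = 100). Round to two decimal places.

Laspeyres component (base-period weights):
ΣP(Period 1)Q(Period 0) = 3×11 + 9×142 + 1×262 + 16×30 + 4×137 = 33 + 1278 + 262 + 480 + 548 = 2601
ΣP(Period 0)Q(Period 0) = 3×11 + 7×142 + 1×262 + 21×30 + 3×137 = 33 + 994 + 262 + 630 + 411 = 2330
L = 2601 / 2330 × 100 = 111.6309
Paasche component (current-period weights):
ΣP(Period 1)Q(Period 1) = 3×11 + 9×175 + 1×266 + 16×38 + 4×169 = 33 + 1575 + 266 + 608 + 676 = 3158
ΣP(Period 0)Q(Period 1) = 3×11 + 7×175 + 1×266 + 21×38 + 3×169 = 33 + 1225 + 266 + 798 + 507 = 2829
P = 3158 / 2829 × 100 = 111.6296
Fisher = √(L × P) = √(111.6309 × 111.6296) = 111.6302

111.63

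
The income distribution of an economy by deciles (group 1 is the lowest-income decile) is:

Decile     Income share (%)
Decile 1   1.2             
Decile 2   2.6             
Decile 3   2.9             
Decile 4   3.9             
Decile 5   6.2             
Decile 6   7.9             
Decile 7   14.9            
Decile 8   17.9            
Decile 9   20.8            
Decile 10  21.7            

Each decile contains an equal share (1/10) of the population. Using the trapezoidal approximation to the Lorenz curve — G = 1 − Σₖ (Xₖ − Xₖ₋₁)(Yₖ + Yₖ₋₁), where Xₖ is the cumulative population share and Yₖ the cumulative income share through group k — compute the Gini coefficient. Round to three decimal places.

Cumulative income shares Yₖ: 0.0120, 0.0380, 0.0670, 0.1060, 0.1680, 0.2470, 0.3960, 0.5750, 0.7830, 1.0000
Σ (Xₖ−Xₖ₋₁)(Yₖ+Yₖ₋₁) = (1/10)(0.0120+0.0000) + (1/10)(0.0380+0.0120) + (1/10)(0.0670+0.0380) + (1/10)(0.1060+0.0670) + (1/10)(0.1680+0.1060) + (1/10)(0.2470+0.1680) + (1/10)(0.3960+0.2470) + (1/10)(0.5750+0.3960) + (1/10)(0.7830+0.5750) + (1/10)(1.0000+0.7830)
  = 0.0012 + 0.0050 + 0.0105 + 0.0173 + 0.0274 + 0.0415 + 0.0643 + 0.0971 + 0.1358 + 0.1783 = 0.5784
G = 1 − 0.5784 = 0.4216

0.422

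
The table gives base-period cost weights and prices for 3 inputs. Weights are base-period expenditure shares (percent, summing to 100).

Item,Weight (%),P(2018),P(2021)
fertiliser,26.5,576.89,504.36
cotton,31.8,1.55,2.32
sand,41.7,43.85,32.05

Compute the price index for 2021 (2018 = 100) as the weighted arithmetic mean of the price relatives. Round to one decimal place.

101.2

fertiliser: 26.5 × (504.36/576.89) = 26.5 × 0.874274 = 23.1683
cotton: 31.8 × (2.32/1.55) = 31.8 × 1.496774 = 47.5974
sand: 41.7 × (32.05/43.85) = 41.7 × 0.730901 = 30.4786
Index = Σ wᵢ·(p₁ᵢ/p₀ᵢ) = 23.1683 + 47.5974 + 30.4786 = 101.2442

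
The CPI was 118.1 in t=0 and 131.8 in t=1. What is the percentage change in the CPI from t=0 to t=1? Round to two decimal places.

11.60%

Change = (131.8 − 118.1) / 118.1 × 100
       = 13.7 / 118.1 × 100 = 11.6003%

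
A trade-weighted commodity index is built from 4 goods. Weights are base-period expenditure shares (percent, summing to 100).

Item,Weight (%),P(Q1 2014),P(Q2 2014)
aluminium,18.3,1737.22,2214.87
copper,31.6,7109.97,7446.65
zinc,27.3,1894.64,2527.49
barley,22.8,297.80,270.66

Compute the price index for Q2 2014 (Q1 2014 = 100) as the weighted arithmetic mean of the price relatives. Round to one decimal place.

113.6

aluminium: 18.3 × (2214.87/1737.22) = 18.3 × 1.274951 = 23.3316
copper: 31.6 × (7446.65/7109.97) = 31.6 × 1.047353 = 33.0964
zinc: 27.3 × (2527.49/1894.64) = 27.3 × 1.334021 = 36.4188
barley: 22.8 × (270.66/297.80) = 22.8 × 0.908865 = 20.7221
Index = Σ wᵢ·(p₁ᵢ/p₀ᵢ) = 23.3316 + 33.0964 + 36.4188 + 20.7221 = 113.5689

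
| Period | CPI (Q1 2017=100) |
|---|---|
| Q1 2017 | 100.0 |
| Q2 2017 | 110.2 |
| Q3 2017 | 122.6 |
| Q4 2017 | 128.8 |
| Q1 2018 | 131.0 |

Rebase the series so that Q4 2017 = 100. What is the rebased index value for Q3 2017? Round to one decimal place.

95.2

Rebased(Q3 2017) = 122.6 / 128.8 × 100 = 95.1863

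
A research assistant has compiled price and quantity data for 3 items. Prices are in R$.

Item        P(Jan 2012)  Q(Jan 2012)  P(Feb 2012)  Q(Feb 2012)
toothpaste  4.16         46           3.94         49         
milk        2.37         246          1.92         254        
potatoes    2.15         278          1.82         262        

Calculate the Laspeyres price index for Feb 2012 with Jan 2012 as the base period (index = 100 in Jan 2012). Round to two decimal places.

84.51

Laspeyres price index uses base-period quantities as weights.
ΣP(Feb 2012)·Q(Jan 2012) = 3.94×46 + 1.92×246 + 1.82×278 = 181.24 + 472.32 + 505.96 = 1159.52
ΣP(Jan 2012)·Q(Jan 2012) = 4.16×46 + 2.37×246 + 2.15×278 = 191.36 + 583.02 + 597.7 = 1372.08
Index = 1159.52 / 1372.08 × 100 = 84.5082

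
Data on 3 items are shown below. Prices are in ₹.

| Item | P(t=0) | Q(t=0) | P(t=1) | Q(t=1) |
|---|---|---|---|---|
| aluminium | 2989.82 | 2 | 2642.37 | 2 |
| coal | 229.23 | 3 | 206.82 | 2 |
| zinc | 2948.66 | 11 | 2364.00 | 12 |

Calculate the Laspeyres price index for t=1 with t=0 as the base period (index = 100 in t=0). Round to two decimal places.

Laspeyres price index uses base-period quantities as weights.
ΣP(t=1)·Q(t=0) = 2642.37×2 + 206.82×3 + 2364.00×11 = 5284.74 + 620.46 + 26004 = 31909.2
ΣP(t=0)·Q(t=0) = 2989.82×2 + 229.23×3 + 2948.66×11 = 5979.64 + 687.69 + 32435.26 = 39102.59
Index = 31909.2 / 39102.59 × 100 = 81.6038

81.60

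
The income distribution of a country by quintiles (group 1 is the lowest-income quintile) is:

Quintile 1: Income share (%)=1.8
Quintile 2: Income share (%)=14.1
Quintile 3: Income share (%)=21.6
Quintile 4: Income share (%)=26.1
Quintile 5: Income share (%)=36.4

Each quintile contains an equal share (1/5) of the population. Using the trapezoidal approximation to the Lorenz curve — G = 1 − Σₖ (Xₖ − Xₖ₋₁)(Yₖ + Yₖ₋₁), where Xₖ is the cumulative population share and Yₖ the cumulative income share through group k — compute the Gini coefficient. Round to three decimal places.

Cumulative income shares Yₖ: 0.0180, 0.1590, 0.3750, 0.6360, 1.0000
Σ (Xₖ−Xₖ₋₁)(Yₖ+Yₖ₋₁) = (1/5)(0.0180+0.0000) + (1/5)(0.1590+0.0180) + (1/5)(0.3750+0.1590) + (1/5)(0.6360+0.3750) + (1/5)(1.0000+0.6360)
  = 0.0036 + 0.0354 + 0.1068 + 0.2022 + 0.3272 = 0.6752
G = 1 − 0.6752 = 0.3248

0.325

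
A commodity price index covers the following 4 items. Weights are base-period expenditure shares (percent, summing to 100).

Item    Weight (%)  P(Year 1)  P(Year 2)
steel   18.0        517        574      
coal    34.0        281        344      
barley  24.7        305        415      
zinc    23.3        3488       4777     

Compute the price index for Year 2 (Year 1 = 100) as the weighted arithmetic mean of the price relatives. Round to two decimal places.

steel: 18.0 × (574/517) = 18.0 × 1.110251 = 19.9845
coal: 34.0 × (344/281) = 34.0 × 1.224199 = 41.6228
barley: 24.7 × (415/305) = 24.7 × 1.360656 = 33.6082
zinc: 23.3 × (4777/3488) = 23.3 × 1.369553 = 31.9106
Index = Σ wᵢ·(p₁ᵢ/p₀ᵢ) = 19.9845 + 41.6228 + 33.6082 + 31.9106 = 127.1261

127.13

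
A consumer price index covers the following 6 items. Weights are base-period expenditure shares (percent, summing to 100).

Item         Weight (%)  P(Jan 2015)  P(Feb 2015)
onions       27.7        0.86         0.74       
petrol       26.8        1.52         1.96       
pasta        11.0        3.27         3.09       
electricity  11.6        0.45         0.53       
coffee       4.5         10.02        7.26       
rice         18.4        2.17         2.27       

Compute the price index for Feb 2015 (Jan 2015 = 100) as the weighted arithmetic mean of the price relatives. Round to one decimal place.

105.0

onions: 27.7 × (0.74/0.86) = 27.7 × 0.860465 = 23.8349
petrol: 26.8 × (1.96/1.52) = 26.8 × 1.289474 = 34.5579
pasta: 11.0 × (3.09/3.27) = 11.0 × 0.944954 = 10.3945
electricity: 11.6 × (0.53/0.45) = 11.6 × 1.177778 = 13.6622
coffee: 4.5 × (7.26/10.02) = 4.5 × 0.724551 = 3.2605
rice: 18.4 × (2.27/2.17) = 18.4 × 1.046083 = 19.2479
Index = Σ wᵢ·(p₁ᵢ/p₀ᵢ) = 23.8349 + 34.5579 + 10.3945 + 13.6622 + 3.2605 + 19.2479 = 104.9579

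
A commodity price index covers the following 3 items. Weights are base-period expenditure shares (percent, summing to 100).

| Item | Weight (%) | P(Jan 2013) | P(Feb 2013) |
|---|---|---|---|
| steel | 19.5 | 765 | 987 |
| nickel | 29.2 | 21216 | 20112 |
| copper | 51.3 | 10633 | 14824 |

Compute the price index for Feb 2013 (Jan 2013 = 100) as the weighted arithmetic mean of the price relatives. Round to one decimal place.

124.4

steel: 19.5 × (987/765) = 19.5 × 1.290196 = 25.1588
nickel: 29.2 × (20112/21216) = 29.2 × 0.947964 = 27.6805
copper: 51.3 × (14824/10633) = 51.3 × 1.394150 = 71.5199
Index = Σ wᵢ·(p₁ᵢ/p₀ᵢ) = 25.1588 + 27.6805 + 71.5199 = 124.3593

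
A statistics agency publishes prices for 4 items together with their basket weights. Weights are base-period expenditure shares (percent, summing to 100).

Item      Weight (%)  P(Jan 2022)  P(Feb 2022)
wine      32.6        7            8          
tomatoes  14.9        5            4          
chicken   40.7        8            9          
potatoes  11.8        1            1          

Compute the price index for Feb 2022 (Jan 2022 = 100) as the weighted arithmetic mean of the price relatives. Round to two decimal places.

106.76

wine: 32.6 × (8/7) = 32.6 × 1.142857 = 37.2571
tomatoes: 14.9 × (4/5) = 14.9 × 0.800000 = 11.9200
chicken: 40.7 × (9/8) = 40.7 × 1.125000 = 45.7875
potatoes: 11.8 × (1/1) = 11.8 × 1.000000 = 11.8000
Index = Σ wᵢ·(p₁ᵢ/p₀ᵢ) = 37.2571 + 11.9200 + 45.7875 + 11.8000 = 106.7646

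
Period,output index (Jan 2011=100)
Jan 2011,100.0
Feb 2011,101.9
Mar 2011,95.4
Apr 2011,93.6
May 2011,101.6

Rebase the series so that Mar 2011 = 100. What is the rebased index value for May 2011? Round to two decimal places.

Rebased(May 2011) = 101.6 / 95.4 × 100 = 106.4990

106.50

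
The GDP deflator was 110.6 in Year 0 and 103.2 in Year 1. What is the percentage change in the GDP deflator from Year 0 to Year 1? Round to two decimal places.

Change = (103.2 − 110.6) / 110.6 × 100
       = -7.4 / 110.6 × 100 = -6.6908%

-6.69%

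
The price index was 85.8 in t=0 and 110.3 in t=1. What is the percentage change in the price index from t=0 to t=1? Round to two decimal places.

28.55%

Change = (110.3 − 85.8) / 85.8 × 100
       = 24.5 / 85.8 × 100 = 28.5548%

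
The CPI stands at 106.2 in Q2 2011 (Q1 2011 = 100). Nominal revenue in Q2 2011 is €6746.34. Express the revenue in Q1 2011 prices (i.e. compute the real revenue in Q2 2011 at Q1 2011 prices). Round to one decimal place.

Real = Nominal ÷ (Index/100) = 6746.34 ÷ (106.2/100)
     = 6746.34 ÷ 1.062 = 6352.4859

6352.5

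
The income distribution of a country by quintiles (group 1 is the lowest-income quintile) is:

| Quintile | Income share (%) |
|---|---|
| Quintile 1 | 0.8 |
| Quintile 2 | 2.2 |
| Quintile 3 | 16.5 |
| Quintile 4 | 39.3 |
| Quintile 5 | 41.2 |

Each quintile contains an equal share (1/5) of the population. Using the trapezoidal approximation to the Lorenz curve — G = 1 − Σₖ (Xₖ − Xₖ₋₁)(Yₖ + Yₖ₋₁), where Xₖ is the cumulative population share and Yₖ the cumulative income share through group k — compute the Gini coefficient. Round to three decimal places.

Cumulative income shares Yₖ: 0.0080, 0.0300, 0.1950, 0.5880, 1.0000
Σ (Xₖ−Xₖ₋₁)(Yₖ+Yₖ₋₁) = (1/5)(0.0080+0.0000) + (1/5)(0.0300+0.0080) + (1/5)(0.1950+0.0300) + (1/5)(0.5880+0.1950) + (1/5)(1.0000+0.5880)
  = 0.0016 + 0.0076 + 0.0450 + 0.1566 + 0.3176 = 0.5284
G = 1 − 0.5284 = 0.4716

0.472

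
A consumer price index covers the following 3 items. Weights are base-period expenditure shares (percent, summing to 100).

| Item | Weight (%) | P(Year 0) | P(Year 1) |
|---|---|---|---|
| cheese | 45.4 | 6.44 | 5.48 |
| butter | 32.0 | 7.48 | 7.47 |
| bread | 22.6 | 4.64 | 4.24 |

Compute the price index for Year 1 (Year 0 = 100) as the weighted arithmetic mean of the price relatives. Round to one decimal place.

91.2

cheese: 45.4 × (5.48/6.44) = 45.4 × 0.850932 = 38.6323
butter: 32.0 × (7.47/7.48) = 32.0 × 0.998663 = 31.9572
bread: 22.6 × (4.24/4.64) = 22.6 × 0.913793 = 20.6517
Index = Σ wᵢ·(p₁ᵢ/p₀ᵢ) = 38.6323 + 31.9572 + 20.6517 = 91.2412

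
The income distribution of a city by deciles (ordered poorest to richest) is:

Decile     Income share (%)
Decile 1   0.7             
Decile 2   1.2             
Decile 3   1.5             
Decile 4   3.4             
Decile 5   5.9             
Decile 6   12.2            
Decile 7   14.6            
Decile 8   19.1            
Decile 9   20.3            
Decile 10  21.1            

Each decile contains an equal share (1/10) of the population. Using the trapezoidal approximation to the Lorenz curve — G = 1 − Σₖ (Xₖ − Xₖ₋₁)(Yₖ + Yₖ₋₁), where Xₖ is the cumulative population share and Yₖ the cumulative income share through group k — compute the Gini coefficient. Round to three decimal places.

0.445

Cumulative income shares Yₖ: 0.0070, 0.0190, 0.0340, 0.0680, 0.1270, 0.2490, 0.3950, 0.5860, 0.7890, 1.0000
Σ (Xₖ−Xₖ₋₁)(Yₖ+Yₖ₋₁) = (1/10)(0.0070+0.0000) + (1/10)(0.0190+0.0070) + (1/10)(0.0340+0.0190) + (1/10)(0.0680+0.0340) + (1/10)(0.1270+0.0680) + (1/10)(0.2490+0.1270) + (1/10)(0.3950+0.2490) + (1/10)(0.5860+0.3950) + (1/10)(0.7890+0.5860) + (1/10)(1.0000+0.7890)
  = 0.0007 + 0.0026 + 0.0053 + 0.0102 + 0.0195 + 0.0376 + 0.0644 + 0.0981 + 0.1375 + 0.1789 = 0.5548
G = 1 − 0.5548 = 0.4452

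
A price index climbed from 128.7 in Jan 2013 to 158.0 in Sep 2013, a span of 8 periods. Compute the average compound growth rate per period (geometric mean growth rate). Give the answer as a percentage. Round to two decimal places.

Growth factor = (158.0/128.7)^(1/8) = (1.227661)^(1/8) = 1.025970
Growth rate = 1.025970 − 1 = 0.025970 = 2.5970%

2.60%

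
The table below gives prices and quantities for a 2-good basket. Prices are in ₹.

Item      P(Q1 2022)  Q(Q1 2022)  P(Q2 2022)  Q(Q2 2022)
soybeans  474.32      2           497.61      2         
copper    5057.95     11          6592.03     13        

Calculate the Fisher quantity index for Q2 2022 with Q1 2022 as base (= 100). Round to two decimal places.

117.91

Laspeyres component (base-period weights):
ΣP(Q1 2022)Q(Q2 2022) = 474.32×2 + 5057.95×13 = 948.64 + 65753.35 = 66701.99
ΣP(Q1 2022)Q(Q1 2022) = 474.32×2 + 5057.95×11 = 948.64 + 55637.45 = 56586.09
L = 66701.99 / 56586.09 × 100 = 117.8770
Paasche component (current-period weights):
ΣP(Q2 2022)Q(Q2 2022) = 497.61×2 + 6592.03×13 = 995.22 + 85696.39 = 86691.61
ΣP(Q2 2022)Q(Q1 2022) = 497.61×2 + 6592.03×11 = 995.22 + 72512.33 = 73507.55
P = 86691.61 / 73507.55 × 100 = 117.9357
Fisher = √(L × P) = √(117.8770 × 117.9357) = 117.9063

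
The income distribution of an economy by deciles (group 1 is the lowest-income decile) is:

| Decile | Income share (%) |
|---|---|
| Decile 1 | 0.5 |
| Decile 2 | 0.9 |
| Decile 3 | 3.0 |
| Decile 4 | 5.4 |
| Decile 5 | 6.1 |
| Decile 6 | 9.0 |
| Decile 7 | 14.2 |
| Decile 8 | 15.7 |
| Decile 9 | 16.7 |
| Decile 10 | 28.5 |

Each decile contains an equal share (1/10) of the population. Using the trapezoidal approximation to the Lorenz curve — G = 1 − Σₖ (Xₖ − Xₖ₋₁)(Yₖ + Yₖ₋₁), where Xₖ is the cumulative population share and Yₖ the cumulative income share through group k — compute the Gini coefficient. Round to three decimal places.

Cumulative income shares Yₖ: 0.0050, 0.0140, 0.0440, 0.0980, 0.1590, 0.2490, 0.3910, 0.5480, 0.7150, 1.0000
Σ (Xₖ−Xₖ₋₁)(Yₖ+Yₖ₋₁) = (1/10)(0.0050+0.0000) + (1/10)(0.0140+0.0050) + (1/10)(0.0440+0.0140) + (1/10)(0.0980+0.0440) + (1/10)(0.1590+0.0980) + (1/10)(0.2490+0.1590) + (1/10)(0.3910+0.2490) + (1/10)(0.5480+0.3910) + (1/10)(0.7150+0.5480) + (1/10)(1.0000+0.7150)
  = 0.0005 + 0.0019 + 0.0058 + 0.0142 + 0.0257 + 0.0408 + 0.0640 + 0.0939 + 0.1263 + 0.1715 = 0.5446
G = 1 − 0.5446 = 0.4554

0.455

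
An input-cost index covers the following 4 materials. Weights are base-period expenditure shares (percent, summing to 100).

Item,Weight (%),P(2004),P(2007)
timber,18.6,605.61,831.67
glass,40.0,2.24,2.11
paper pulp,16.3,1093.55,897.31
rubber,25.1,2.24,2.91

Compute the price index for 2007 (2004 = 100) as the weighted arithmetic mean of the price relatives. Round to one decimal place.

109.2

timber: 18.6 × (831.67/605.61) = 18.6 × 1.373277 = 25.5429
glass: 40.0 × (2.11/2.24) = 40.0 × 0.941964 = 37.6786
paper pulp: 16.3 × (897.31/1093.55) = 16.3 × 0.820548 = 13.3749
rubber: 25.1 × (2.91/2.24) = 25.1 × 1.299107 = 32.6076
Index = Σ wᵢ·(p₁ᵢ/p₀ᵢ) = 25.5429 + 37.6786 + 13.3749 + 32.6076 = 109.2040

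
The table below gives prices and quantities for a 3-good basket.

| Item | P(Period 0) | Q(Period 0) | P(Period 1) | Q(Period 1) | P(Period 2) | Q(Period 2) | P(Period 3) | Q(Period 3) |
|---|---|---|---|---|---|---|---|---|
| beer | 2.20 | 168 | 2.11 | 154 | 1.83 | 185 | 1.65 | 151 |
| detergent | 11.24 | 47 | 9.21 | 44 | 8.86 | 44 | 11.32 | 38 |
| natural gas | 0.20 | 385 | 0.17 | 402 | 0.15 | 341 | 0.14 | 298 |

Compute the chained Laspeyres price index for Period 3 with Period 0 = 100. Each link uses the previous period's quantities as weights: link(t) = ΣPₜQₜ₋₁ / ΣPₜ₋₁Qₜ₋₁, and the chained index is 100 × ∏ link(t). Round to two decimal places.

87.54

Link Period 0→Period 1:
ΣP(Period 1)Q(Period 0) = 2.11×168 + 9.21×47 + 0.17×385 = 354.48 + 432.87 + 65.45 = 852.8
ΣP(Period 0)Q(Period 0) = 2.20×168 + 11.24×47 + 0.20×385 = 369.6 + 528.28 + 77 = 974.88
link = 852.8/974.88 = 0.874774
Link Period 1→Period 2:
ΣP(Period 2)Q(Period 1) = 1.83×154 + 8.86×44 + 0.15×402 = 281.82 + 389.84 + 60.3 = 731.96
ΣP(Period 1)Q(Period 1) = 2.11×154 + 9.21×44 + 0.17×402 = 324.94 + 405.24 + 68.34 = 798.52
link = 731.96/798.52 = 0.916646
Link Period 2→Period 3:
ΣP(Period 3)Q(Period 2) = 1.65×185 + 11.32×44 + 0.14×341 = 305.25 + 498.08 + 47.74 = 851.07
ΣP(Period 2)Q(Period 2) = 1.83×185 + 8.86×44 + 0.15×341 = 338.55 + 389.84 + 51.15 = 779.54
link = 851.07/779.54 = 1.091759
Chained index = 100 × 0.874774 × 0.916646 × 1.091759 = 87.5436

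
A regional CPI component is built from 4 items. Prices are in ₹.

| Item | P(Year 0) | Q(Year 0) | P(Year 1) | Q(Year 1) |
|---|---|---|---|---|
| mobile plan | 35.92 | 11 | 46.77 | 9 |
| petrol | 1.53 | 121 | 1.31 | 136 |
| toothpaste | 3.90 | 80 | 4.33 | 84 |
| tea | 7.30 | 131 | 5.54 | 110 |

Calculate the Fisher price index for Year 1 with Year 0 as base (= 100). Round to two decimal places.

Laspeyres component (base-period weights):
ΣP(Year 1)Q(Year 0) = 46.77×11 + 1.31×121 + 4.33×80 + 5.54×131 = 514.47 + 158.51 + 346.4 + 725.74 = 1745.12
ΣP(Year 0)Q(Year 0) = 35.92×11 + 1.53×121 + 3.90×80 + 7.30×131 = 395.12 + 185.13 + 312 + 956.3 = 1848.55
L = 1745.12 / 1848.55 × 100 = 94.4048
Paasche component (current-period weights):
ΣP(Year 1)Q(Year 1) = 46.77×9 + 1.31×136 + 4.33×84 + 5.54×110 = 420.93 + 178.16 + 363.72 + 609.4 = 1572.21
ΣP(Year 0)Q(Year 1) = 35.92×9 + 1.53×136 + 3.90×84 + 7.30×110 = 323.28 + 208.08 + 327.6 + 803 = 1661.96
P = 1572.21 / 1661.96 × 100 = 94.5997
Fisher = √(L × P) = √(94.4048 × 94.5997) = 94.5022

94.50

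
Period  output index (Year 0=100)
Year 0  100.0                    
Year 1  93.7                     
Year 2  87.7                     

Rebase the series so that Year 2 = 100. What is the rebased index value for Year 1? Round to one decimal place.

106.8

Rebased(Year 1) = 93.7 / 87.7 × 100 = 106.8415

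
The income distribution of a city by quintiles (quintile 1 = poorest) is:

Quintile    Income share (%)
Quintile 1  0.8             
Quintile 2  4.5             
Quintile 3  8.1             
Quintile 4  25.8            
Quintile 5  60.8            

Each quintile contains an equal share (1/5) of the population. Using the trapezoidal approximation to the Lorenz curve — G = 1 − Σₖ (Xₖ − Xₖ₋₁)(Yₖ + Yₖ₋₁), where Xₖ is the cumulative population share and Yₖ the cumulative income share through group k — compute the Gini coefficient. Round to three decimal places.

0.565

Cumulative income shares Yₖ: 0.0080, 0.0530, 0.1340, 0.3920, 1.0000
Σ (Xₖ−Xₖ₋₁)(Yₖ+Yₖ₋₁) = (1/5)(0.0080+0.0000) + (1/5)(0.0530+0.0080) + (1/5)(0.1340+0.0530) + (1/5)(0.3920+0.1340) + (1/5)(1.0000+0.3920)
  = 0.0016 + 0.0122 + 0.0374 + 0.1052 + 0.2784 = 0.4348
G = 1 − 0.4348 = 0.5652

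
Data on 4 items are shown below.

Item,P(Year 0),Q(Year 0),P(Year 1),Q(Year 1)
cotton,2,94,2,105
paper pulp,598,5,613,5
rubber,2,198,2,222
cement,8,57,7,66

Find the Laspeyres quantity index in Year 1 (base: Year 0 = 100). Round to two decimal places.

103.52

Laspeyres quantity index uses base-period prices as weights.
ΣP(Year 0)·Q(Year 1) = 2×105 + 598×5 + 2×222 + 8×66 = 210 + 2990 + 444 + 528 = 4172
ΣP(Year 0)·Q(Year 0) = 2×94 + 598×5 + 2×198 + 8×57 = 188 + 2990 + 396 + 456 = 4030
Index = 4172 / 4030 × 100 = 103.5236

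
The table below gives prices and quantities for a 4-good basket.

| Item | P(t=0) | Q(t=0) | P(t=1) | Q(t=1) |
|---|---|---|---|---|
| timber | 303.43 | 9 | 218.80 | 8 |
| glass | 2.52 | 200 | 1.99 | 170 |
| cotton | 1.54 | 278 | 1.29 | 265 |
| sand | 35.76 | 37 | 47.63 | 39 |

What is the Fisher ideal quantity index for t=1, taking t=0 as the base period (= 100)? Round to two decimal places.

Laspeyres component (base-period weights):
ΣP(t=0)Q(t=1) = 303.43×8 + 2.52×170 + 1.54×265 + 35.76×39 = 2427.44 + 428.4 + 408.1 + 1394.64 = 4658.58
ΣP(t=0)Q(t=0) = 303.43×9 + 2.52×200 + 1.54×278 + 35.76×37 = 2730.87 + 504 + 428.12 + 1323.12 = 4986.11
L = 4658.58 / 4986.11 × 100 = 93.4312
Paasche component (current-period weights):
ΣP(t=1)Q(t=1) = 218.80×8 + 1.99×170 + 1.29×265 + 47.63×39 = 1750.4 + 338.3 + 341.85 + 1857.57 = 4288.12
ΣP(t=1)Q(t=0) = 218.80×9 + 1.99×200 + 1.29×278 + 47.63×37 = 1969.2 + 398 + 358.62 + 1762.31 = 4488.13
P = 4288.12 / 4488.13 × 100 = 95.5436
Fisher = √(L × P) = √(93.4312 × 95.5436) = 94.4815

94.48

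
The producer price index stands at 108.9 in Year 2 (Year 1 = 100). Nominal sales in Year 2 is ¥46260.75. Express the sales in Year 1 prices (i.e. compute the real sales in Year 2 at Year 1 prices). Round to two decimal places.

Real = Nominal ÷ (Index/100) = 46260.75 ÷ (108.9/100)
     = 46260.75 ÷ 1.089 = 42480.0275

42480.03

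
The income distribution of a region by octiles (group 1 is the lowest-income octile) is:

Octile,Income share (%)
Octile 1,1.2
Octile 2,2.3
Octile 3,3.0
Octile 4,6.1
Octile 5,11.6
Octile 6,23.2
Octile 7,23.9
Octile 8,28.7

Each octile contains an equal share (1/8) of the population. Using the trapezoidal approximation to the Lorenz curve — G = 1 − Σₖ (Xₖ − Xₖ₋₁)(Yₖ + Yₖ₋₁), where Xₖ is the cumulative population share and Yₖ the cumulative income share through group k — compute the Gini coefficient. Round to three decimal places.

Cumulative income shares Yₖ: 0.0120, 0.0350, 0.0650, 0.1260, 0.2420, 0.4740, 0.7130, 1.0000
Σ (Xₖ−Xₖ₋₁)(Yₖ+Yₖ₋₁) = (1/8)(0.0120+0.0000) + (1/8)(0.0350+0.0120) + (1/8)(0.0650+0.0350) + (1/8)(0.1260+0.0650) + (1/8)(0.2420+0.1260) + (1/8)(0.4740+0.2420) + (1/8)(0.7130+0.4740) + (1/8)(1.0000+0.7130)
  = 0.0015 + 0.0059 + 0.0125 + 0.0239 + 0.0460 + 0.0895 + 0.1484 + 0.2141 = 0.5417
G = 1 − 0.5417 = 0.4583

0.458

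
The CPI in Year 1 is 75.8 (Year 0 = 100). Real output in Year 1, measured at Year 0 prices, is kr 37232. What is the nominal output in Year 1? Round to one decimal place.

28221.9

Nominal = Real × (Index/100) = 37232 × (75.8/100)
        = 37232 × 0.758 = 28221.8560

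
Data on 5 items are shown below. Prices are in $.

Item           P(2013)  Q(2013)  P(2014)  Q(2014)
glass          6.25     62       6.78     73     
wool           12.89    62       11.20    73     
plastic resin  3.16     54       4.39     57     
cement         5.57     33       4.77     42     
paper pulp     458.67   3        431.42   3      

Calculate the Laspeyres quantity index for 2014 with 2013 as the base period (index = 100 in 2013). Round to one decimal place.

109.3

Laspeyres quantity index uses base-period prices as weights.
ΣP(2013)·Q(2014) = 6.25×73 + 12.89×73 + 3.16×57 + 5.57×42 + 458.67×3 = 456.25 + 940.97 + 180.12 + 233.94 + 1376.01 = 3187.29
ΣP(2013)·Q(2013) = 6.25×62 + 12.89×62 + 3.16×54 + 5.57×33 + 458.67×3 = 387.5 + 799.18 + 170.64 + 183.81 + 1376.01 = 2917.14
Index = 3187.29 / 2917.14 × 100 = 109.2608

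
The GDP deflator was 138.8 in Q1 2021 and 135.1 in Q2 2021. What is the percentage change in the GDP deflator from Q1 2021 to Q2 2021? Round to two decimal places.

Change = (135.1 − 138.8) / 138.8 × 100
       = -3.7 / 138.8 × 100 = -2.6657%

-2.67%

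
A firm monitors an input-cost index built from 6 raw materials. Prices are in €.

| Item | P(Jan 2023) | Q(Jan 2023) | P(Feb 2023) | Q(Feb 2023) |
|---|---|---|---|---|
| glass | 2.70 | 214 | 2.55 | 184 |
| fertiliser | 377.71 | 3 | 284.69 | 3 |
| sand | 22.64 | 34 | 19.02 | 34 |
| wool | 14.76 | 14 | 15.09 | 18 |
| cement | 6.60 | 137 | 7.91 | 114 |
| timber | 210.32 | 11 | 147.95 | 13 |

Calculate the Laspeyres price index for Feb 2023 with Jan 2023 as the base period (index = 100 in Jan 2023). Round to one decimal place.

84.1

Laspeyres price index uses base-period quantities as weights.
ΣP(Feb 2023)·Q(Jan 2023) = 2.55×214 + 284.69×3 + 19.02×34 + 15.09×14 + 7.91×137 + 147.95×11 = 545.7 + 854.07 + 646.68 + 211.26 + 1083.67 + 1627.45 = 4968.83
ΣP(Jan 2023)·Q(Jan 2023) = 2.70×214 + 377.71×3 + 22.64×34 + 14.76×14 + 6.60×137 + 210.32×11 = 577.8 + 1133.13 + 769.76 + 206.64 + 904.2 + 2313.52 = 5905.05
Index = 4968.83 / 5905.05 × 100 = 84.1454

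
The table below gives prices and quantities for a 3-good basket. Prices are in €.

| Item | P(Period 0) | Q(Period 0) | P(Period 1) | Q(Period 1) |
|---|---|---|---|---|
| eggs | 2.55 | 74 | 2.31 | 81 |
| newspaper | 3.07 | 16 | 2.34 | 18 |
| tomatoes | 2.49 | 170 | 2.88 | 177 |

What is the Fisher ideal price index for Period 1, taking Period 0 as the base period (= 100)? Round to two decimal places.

Laspeyres component (base-period weights):
ΣP(Period 1)Q(Period 0) = 2.31×74 + 2.34×16 + 2.88×170 = 170.94 + 37.44 + 489.6 = 697.98
ΣP(Period 0)Q(Period 0) = 2.55×74 + 3.07×16 + 2.49×170 = 188.7 + 49.12 + 423.3 = 661.12
L = 697.98 / 661.12 × 100 = 105.5754
Paasche component (current-period weights):
ΣP(Period 1)Q(Period 1) = 2.31×81 + 2.34×18 + 2.88×177 = 187.11 + 42.12 + 509.76 = 738.99
ΣP(Period 0)Q(Period 1) = 2.55×81 + 3.07×18 + 2.49×177 = 206.55 + 55.26 + 440.73 = 702.54
P = 738.99 / 702.54 × 100 = 105.1883
Fisher = √(L × P) = √(105.5754 × 105.1883) = 105.3817

105.38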